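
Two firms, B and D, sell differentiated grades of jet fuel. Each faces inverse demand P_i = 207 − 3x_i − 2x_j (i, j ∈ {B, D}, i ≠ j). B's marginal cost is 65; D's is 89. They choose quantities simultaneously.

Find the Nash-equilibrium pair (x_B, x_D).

19.25, 13.25

Firm B's profit: π = x_B(207 − 3x_B − 2x_D) − 65x_B.
∂π/∂x_B = 142 − 6x_B − 2x_D = 0 ⇒ x_B = 71/3 − (1/3)x_D.
Similarly x_D = 59/3 − (1/3)x_B.
Plugging x_D into B's best response: x_B = 71/3 − (1/3)(59/3 − (1/3)x_B) ⇒ (8/9)x_B = 154/9, so x_B = 19.25.
Then x_D = 59/3 − (1/3)·19.25 = 13.25.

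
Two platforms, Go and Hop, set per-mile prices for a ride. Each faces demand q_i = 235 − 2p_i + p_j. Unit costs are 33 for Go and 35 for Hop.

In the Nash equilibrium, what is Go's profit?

Go's profit: π = (p_{Go} − 33)(235 − 2p_{Go} + p_{Hop}).
∂π/∂p_{Go} = 301 − 4p_{Go} + p_{Hop} = 0 ⇒ p_{Go} = 75.25 + 0.25p_{Hop}.
Similarly p_{Hop} = 76.25 + 0.25p_{Go}.
Substituting the second reaction function into the first: p_{Go} = 75.25 + 0.25(76.25 + 0.25p_{Go}), which gives 0.9375p_{Go} = 94.3125 ⇒ p_{Go} = 100.6.
Then p_{Hop} = 76.25 + 0.25·100.6 = 101.4.
q_{Go} = 235 − 2·100.6 + 101.4 = 135.2.
Profit = (100.6 − 33)·135.2 = 9139.52.

9139.52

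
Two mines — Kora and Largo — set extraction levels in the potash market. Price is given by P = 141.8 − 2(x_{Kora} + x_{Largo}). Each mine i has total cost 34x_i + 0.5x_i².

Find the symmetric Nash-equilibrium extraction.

Mine Kora's profit: π = x_{Kora}(141.8 − 2(x_{Kora} + x_{Largo})) − 34x_{Kora} − 0.5x_{Kora}².
∂π/∂x_{Kora} = 107.8 − 5x_{Kora} − 2x_{Largo} = 0, so x_{Kora} = 21.56 − 0.4x_{Largo}.
Setting x_{Kora} = x_{Largo} in the reaction function: x_{Kora} = 21.56 − 0.4x_{Kora}, so x_{Kora} = 21.56 / 1.4 = 15.4.

15.4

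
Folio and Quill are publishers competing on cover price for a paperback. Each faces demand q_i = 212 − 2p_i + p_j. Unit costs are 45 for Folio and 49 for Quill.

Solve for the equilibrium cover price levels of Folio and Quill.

101.2, 102.8

Folio's profit: π = (p_{Folio} − 45)(212 − 2p_{Folio} + p_{Quill}).
∂π/∂p_{Folio} = 302 − 4p_{Folio} + p_{Quill} = 0 ⇒ p_{Folio} = 75.5 + 0.25p_{Quill}.
Similarly p_{Quill} = 77.5 + 0.25p_{Folio}.
Solving the two reaction functions simultaneously: (1 − (0.25)(0.25))p_{Folio} = 75.5 + 0.25·77.5, so 0.9375p_{Folio} = 94.875 and p_{Folio} = 101.2.
Then p_{Quill} = 77.5 + 0.25·101.2 = 102.8.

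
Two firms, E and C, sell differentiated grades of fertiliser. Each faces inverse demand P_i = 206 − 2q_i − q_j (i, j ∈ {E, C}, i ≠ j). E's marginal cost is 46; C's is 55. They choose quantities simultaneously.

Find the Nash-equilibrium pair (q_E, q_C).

32.6, 29.6

Firm E's profit: π = q_E(206 − 2q_E − q_C) − 46q_E.
∂π/∂q_E = 160 − 4q_E − q_C = 0 ⇒ q_E = 40 − 0.25q_C.
Similarly q_C = 37.75 − 0.25q_E.
Plugging q_C into E's best response: q_E = 40 − 0.25(37.75 − 0.25q_E) ⇒ 0.9375q_E = 30.5625, so q_E = 32.6.
Then q_C = 37.75 − 0.25·32.6 = 29.6.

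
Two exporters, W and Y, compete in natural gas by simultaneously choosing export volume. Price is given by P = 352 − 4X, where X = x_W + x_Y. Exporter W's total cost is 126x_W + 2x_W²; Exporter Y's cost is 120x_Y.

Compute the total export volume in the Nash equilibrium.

Exporter W's profit: π = x_W(352 − 4(x_W + x_Y)) − 126x_W − 2x_W².
∂π/∂x_W = 226 − 12x_W − 4x_Y = 0, so x_W = 113/6 − (1/3)x_Y.
For Y: ∂π/∂x_Y = 232 − 8x_Y − 4x_W = 0 ⇒ x_Y = 29 − 0.5x_W.
Substituting the second reaction function into the first: x_W = 113/6 − (1/3)(29 − 0.5x_W), which gives (5/6)x_W = 55/6 ⇒ x_W = 11.
Then x_Y = 29 − 0.5·11 = 23.5.
Total export volume: 11 + 23.5 = 34.5.

34.5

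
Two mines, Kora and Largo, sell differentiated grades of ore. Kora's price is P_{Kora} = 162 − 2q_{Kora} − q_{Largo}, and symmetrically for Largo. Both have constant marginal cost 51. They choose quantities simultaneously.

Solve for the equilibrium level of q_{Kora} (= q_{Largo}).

22.2

Mine Kora's profit: π = q_{Kora}(162 − 2q_{Kora} − q_{Largo}) − 51q_{Kora}.
∂π/∂q_{Kora} = 111 − 4q_{Kora} − q_{Largo} = 0 ⇒ q_{Kora} = 27.75 − 0.25q_{Largo}.
By symmetry q_{Largo} = q_{Kora}; substituting into the reaction function, 1.25q_{Kora} = 27.75 and q_{Kora} = 22.2.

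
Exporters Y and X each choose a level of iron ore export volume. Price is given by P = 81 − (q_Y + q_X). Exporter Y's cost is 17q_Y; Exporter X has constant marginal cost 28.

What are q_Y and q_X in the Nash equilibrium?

Exporter Y's profit: π = q_Y(81 − (q_Y + q_X)) − 17q_Y.
∂π/∂q_Y = 64 − 2q_Y − q_X = 0, so q_Y = 32 − 0.5q_X.
By the same steps for X: q_X = 26.5 − 0.5q_Y.
Solving the two reaction functions simultaneously: (1 − (−0.5)(−0.5))q_Y = 32 − 0.5·26.5, so 0.75q_Y = 18.75 and q_Y = 25.
Then q_X = 26.5 − 0.5·25 = 14.

25, 14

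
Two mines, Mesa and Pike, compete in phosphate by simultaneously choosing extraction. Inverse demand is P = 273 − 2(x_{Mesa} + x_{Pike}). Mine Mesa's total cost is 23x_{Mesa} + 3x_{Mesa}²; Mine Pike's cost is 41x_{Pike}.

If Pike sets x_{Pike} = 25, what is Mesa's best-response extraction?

Mine Mesa's profit: π = x_{Mesa}(273 − 2(x_{Mesa} + x_{Pike})) − 23x_{Mesa} − 3x_{Mesa}².
∂π/∂x_{Mesa} = 250 − 10x_{Mesa} − 2x_{Pike} = 0, so x_{Mesa} = 25 − 0.2x_{Pike}.
At x_{Pike} = 25: x_{Mesa} = 25 − 0.2·25 = 20.

20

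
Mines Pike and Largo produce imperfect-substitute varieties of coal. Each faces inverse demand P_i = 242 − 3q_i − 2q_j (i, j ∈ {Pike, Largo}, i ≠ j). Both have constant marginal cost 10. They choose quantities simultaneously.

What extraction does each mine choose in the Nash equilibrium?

Mine Pike's profit: π = q_{Pike}(242 − 3q_{Pike} − 2q_{Largo}) − 10q_{Pike}.
∂π/∂q_{Pike} = 232 − 6q_{Pike} − 2q_{Largo} = 0 ⇒ q_{Pike} = 116/3 − (1/3)q_{Largo}.
Setting q_{Pike} = q_{Largo} in the reaction function: q_{Pike} = 116/3 − (1/3)q_{Pike}, so q_{Pike} = (116/3) / (4/3) = 29.

29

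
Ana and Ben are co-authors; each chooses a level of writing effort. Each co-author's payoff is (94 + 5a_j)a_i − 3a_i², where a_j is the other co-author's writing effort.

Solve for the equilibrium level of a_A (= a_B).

Ana's payoff is (94 + 5a_B)a_A − 3a_A².
∂π/∂a_A = 94 + 5a_B − 6a_A = 0, so a_A = 47/3 + (5/6)a_B.
The game is symmetric, so in equilibrium a_B = a_A: the reaction function gives (1/6)a_A = 47/3, hence a_A = 94.

94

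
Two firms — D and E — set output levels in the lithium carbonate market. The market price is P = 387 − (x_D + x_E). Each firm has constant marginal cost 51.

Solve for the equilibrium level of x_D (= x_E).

Firm D's profit: π = x_D(387 − (x_D + x_E)) − 51x_D.
∂π/∂x_D = 336 − 2x_D − x_E = 0, so x_D = 168 − 0.5x_E.
By symmetry x_E = x_D; substituting into the reaction function, 1.5x_D = 168 and x_D = 112.

112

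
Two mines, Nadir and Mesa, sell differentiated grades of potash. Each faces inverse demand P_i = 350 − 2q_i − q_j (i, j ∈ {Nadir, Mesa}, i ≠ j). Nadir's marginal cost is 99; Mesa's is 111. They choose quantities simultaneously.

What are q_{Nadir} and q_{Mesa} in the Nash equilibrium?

51, 47

Mine Nadir's profit: π = q_{Nadir}(350 − 2q_{Nadir} − q_{Mesa}) − 99q_{Nadir}.
∂π/∂q_{Nadir} = 251 − 4q_{Nadir} − q_{Mesa} = 0 ⇒ q_{Nadir} = 62.75 − 0.25q_{Mesa}.
Similarly q_{Mesa} = 59.75 − 0.25q_{Nadir}.
Solving the two reaction functions simultaneously: (1 − (−0.25)(−0.25))q_{Nadir} = 62.75 − 0.25·59.75, so 0.9375q_{Nadir} = 47.8125 and q_{Nadir} = 51.
Then q_{Mesa} = 59.75 − 0.25·51 = 47.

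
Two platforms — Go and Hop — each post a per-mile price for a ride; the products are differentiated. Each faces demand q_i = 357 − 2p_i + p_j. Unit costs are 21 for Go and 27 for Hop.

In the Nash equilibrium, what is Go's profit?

Go's profit: π = (p_{Go} − 21)(357 − 2p_{Go} + p_{Hop}).
∂π/∂p_{Go} = 399 − 4p_{Go} + p_{Hop} = 0 ⇒ p_{Go} = 99.75 + 0.25p_{Hop}.
Similarly p_{Hop} = 102.75 + 0.25p_{Go}.
Substituting the second reaction function into the first: p_{Go} = 99.75 + 0.25(102.75 + 0.25p_{Go}), which gives 0.9375p_{Go} = 125.4375 ⇒ p_{Go} = 133.8.
Then p_{Hop} = 102.75 + 0.25·133.8 = 136.2.
q_{Go} = 357 − 2·133.8 + 136.2 = 225.6.
Profit = (133.8 − 21)·225.6 = 25447.68.

25447.68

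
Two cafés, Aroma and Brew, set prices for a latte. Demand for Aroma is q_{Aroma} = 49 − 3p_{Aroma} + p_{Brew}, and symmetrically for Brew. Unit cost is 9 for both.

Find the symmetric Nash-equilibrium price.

Aroma's profit: π = (p_{Aroma} − 9)(49 − 3p_{Aroma} + p_{Brew}).
∂π/∂p_{Aroma} = 76 − 6p_{Aroma} + p_{Brew} = 0 ⇒ p_{Aroma} = 38/3 + (1/6)p_{Brew}.
Setting p_{Aroma} = p_{Brew} in the reaction function: p_{Aroma} = 38/3 + (1/6)p_{Aroma}, so p_{Aroma} = (38/3) / (5/6) = 15.2.

15.2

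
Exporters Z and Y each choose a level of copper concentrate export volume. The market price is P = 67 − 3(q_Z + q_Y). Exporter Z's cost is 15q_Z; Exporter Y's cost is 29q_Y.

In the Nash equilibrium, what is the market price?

Exporter Z's profit: π = q_Z(67 − 3(q_Z + q_Y)) − 15q_Z.
∂π/∂q_Z = 52 − 6q_Z − 3q_Y = 0, so q_Z = 26/3 − 0.5q_Y.
By the same steps for Y: q_Y = 19/3 − 0.5q_Z.
Solving the two reaction functions simultaneously: (1 − (−0.5)(−0.5))q_Z = 26/3 − 0.5·(19/3), so 0.75q_Z = 5.5 and q_Z = 22/3.
Then q_Y = 19/3 − 0.5·(22/3) = 8/3.
Equilibrium price: P = 67 − 3·10 = 37.

37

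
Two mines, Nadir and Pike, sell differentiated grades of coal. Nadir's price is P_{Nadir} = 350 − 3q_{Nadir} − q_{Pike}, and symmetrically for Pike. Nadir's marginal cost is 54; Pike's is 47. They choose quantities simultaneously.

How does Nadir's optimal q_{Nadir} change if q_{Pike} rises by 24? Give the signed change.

Mine Nadir's profit: π = q_{Nadir}(350 − 3q_{Nadir} − q_{Pike}) − 54q_{Nadir}.
∂π/∂q_{Nadir} = 296 − 6q_{Nadir} − q_{Pike} = 0 ⇒ q_{Nadir} = 148/3 − (1/6)q_{Pike}.
The reaction-function slope is −1/6, so a 24-unit rise in q_{Pike} moves q_{Nadir} by −1/6 × 24 = −4. Nadir's best response falls — the actions are strategic substitutes.

-4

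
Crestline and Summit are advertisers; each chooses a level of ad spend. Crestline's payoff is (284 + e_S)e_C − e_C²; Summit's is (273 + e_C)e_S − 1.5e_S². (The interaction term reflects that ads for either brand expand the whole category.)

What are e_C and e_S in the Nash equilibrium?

Expanding Crestline's payoff: 284e_C + e_Se_C − e_C².
∂π/∂e_C = 284 + e_S − 2e_C = 0, so e_C = 142 + 0.5e_S.
Likewise for Summit: e_S = 91 + (1/3)e_C.
Plugging e_S into Crestline's best response: e_C = 142 + 0.5(91 + (1/3)e_C) ⇒ (5/6)e_C = 187.5, so e_C = 225.
Then e_S = 91 + (1/3)·225 = 166.

225, 166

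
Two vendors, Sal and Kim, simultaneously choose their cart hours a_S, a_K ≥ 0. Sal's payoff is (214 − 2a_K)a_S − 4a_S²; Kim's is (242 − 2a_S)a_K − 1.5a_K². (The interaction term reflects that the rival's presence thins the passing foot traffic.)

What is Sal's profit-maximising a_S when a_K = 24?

20.75

Expanding Sal's payoff: 214a_S − 2a_Ka_S − 4a_S².
∂π/∂a_S = 214 − 2a_K − 8a_S = 0, so a_S = 26.75 − 0.25a_K.
At a_K = 24: a_S = 26.75 − 0.25·24 = 20.75.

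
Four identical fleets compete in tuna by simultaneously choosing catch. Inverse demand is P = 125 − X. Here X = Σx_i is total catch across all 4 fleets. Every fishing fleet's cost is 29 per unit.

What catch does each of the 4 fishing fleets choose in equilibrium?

A representative fishing fleet's profit is π_i = x_i(125 − X) − 29x_i, with X = x_i + Σ_{j≠i} x_j.
First-order condition: 96 − 2x_i − Σ_{j≠i} x_j = 0.
In a symmetric equilibrium every fishing fleet chooses the same x, so Σ_{j≠i} x_j = 3x. The condition becomes 96 − 5x = 0, giving x = 96/5 = 19.2.

19.2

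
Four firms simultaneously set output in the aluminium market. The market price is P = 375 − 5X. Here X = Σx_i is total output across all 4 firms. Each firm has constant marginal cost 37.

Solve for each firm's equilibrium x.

A representative firm's profit is π_i = x_i(375 − 5X) − 37x_i, with X = x_i + Σ_{j≠i} x_j.
First-order condition: 338 − 10x_i − 5Σ_{j≠i} x_j = 0.
Imposing symmetry (x_j = x for all j) turns Σ_{j≠i} x_j into 3x, so 338 = 25x and x = 13.52.

13.52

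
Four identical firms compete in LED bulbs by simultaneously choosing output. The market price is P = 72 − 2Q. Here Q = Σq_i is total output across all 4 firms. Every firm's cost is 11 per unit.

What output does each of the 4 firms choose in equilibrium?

A representative firm's profit is π_i = q_i(72 − 2Q) − 11q_i, with Q = q_i + Σ_{j≠i} q_j.
First-order condition: 61 − 4q_i − 2Σ_{j≠i} q_j = 0.
In a symmetric equilibrium every firm chooses the same q, so Σ_{j≠i} q_j = 3q. The condition becomes 61 − 10q = 0, giving q = 61/10 = 6.1.

6.1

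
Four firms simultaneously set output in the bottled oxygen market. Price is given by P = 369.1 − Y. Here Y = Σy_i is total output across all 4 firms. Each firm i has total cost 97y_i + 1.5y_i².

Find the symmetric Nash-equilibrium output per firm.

A representative firm's profit is π_i = y_i(369.1 − Y) − 97y_i − 1.5y_i², with Y = y_i + Σ_{j≠i} y_j.
First-order condition: 272.1 − 5y_i − Σ_{j≠i} y_j = 0.
Imposing symmetry (y_j = y for all j) turns Σ_{j≠i} y_j into 3y, so 272.1 = 8y and y = 34.0125.

34.0125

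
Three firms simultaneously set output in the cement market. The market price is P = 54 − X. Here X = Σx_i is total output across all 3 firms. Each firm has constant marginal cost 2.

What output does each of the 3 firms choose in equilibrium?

13

A representative firm's profit is π_i = x_i(54 − X) − 2x_i, with X = x_i + Σ_{j≠i} x_j.
First-order condition: 52 − 2x_i − Σ_{j≠i} x_j = 0.
With identical firms, set every x_j = x: then 52 − 2x − 2x = 0, i.e. x = 52/4 = 13.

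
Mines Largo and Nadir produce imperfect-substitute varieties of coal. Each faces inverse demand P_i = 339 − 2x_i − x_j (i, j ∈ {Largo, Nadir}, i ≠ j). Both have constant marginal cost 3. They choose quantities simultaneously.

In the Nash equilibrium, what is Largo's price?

Mine Largo's profit: π = x_{Largo}(339 − 2x_{Largo} − x_{Nadir}) − 3x_{Largo}.
∂π/∂x_{Largo} = 336 − 4x_{Largo} − x_{Nadir} = 0 ⇒ x_{Largo} = 84 − 0.25x_{Nadir}.
By symmetry x_{Nadir} = x_{Largo}; substituting into the reaction function, 1.25x_{Largo} = 84 and x_{Largo} = 67.2.
P_{Largo} = 339 − 2·67.2 − 67.2 = 137.4.

137.4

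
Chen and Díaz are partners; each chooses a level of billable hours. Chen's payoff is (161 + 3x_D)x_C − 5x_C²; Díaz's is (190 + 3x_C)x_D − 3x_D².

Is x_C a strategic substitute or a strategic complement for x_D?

strategic complements

Expanding Chen's payoff: 161x_C + 3x_Dx_C − 5x_C².
∂π/∂x_C = 161 + 3x_D − 10x_C = 0, so x_C = 16.1 + 0.3x_D.
The best-response slope dx_C/dx_D = 0.3 > 0: the reaction function is upward-sloping, so the choices are strategic complements.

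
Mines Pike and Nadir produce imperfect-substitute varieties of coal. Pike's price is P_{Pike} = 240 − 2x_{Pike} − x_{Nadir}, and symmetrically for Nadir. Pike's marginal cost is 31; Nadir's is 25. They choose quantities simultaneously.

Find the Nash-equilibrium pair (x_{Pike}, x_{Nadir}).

41.4, 43.4

Mine Pike's profit: π = x_{Pike}(240 − 2x_{Pike} − x_{Nadir}) − 31x_{Pike}.
∂π/∂x_{Pike} = 209 − 4x_{Pike} − x_{Nadir} = 0 ⇒ x_{Pike} = 52.25 − 0.25x_{Nadir}.
Similarly x_{Nadir} = 53.75 − 0.25x_{Pike}.
Solving the two reaction functions simultaneously: (1 − (−0.25)(−0.25))x_{Pike} = 52.25 − 0.25·53.75, so 0.9375x_{Pike} = 38.8125 and x_{Pike} = 41.4.
Then x_{Nadir} = 53.75 − 0.25·41.4 = 43.4.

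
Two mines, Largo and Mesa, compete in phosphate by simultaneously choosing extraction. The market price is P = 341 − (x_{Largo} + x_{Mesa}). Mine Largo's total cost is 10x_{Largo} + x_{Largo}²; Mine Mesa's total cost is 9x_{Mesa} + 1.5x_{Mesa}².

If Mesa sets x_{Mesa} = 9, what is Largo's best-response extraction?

Mine Largo's profit: π = x_{Largo}(341 − (x_{Largo} + x_{Mesa})) − 10x_{Largo} − x_{Largo}².
∂π/∂x_{Largo} = 331 − 4x_{Largo} − x_{Mesa} = 0, so x_{Largo} = 82.75 − 0.25x_{Mesa}.
At x_{Mesa} = 9: x_{Largo} = 82.75 − 0.25·9 = 80.5.

80.5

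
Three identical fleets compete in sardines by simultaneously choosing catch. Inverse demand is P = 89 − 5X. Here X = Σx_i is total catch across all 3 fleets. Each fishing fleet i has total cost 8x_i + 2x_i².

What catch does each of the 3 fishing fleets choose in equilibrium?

A representative fishing fleet's profit is π_i = x_i(89 − 5X) − 8x_i − 2x_i², with X = x_i + Σ_{j≠i} x_j.
First-order condition: 81 − 14x_i − 5Σ_{j≠i} x_j = 0.
Imposing symmetry (x_j = x for all j) turns Σ_{j≠i} x_j into 2x, so 81 = 24x and x = 3.375.

3.375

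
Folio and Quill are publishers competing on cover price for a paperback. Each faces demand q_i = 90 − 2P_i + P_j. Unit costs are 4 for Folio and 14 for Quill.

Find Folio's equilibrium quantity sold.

60

Folio's profit: π = (P_{Folio} − 4)(90 − 2P_{Folio} + P_{Quill}).
∂π/∂P_{Folio} = 98 − 4P_{Folio} + P_{Quill} = 0 ⇒ P_{Folio} = 24.5 + 0.25P_{Quill}.
Similarly P_{Quill} = 29.5 + 0.25P_{Folio}.
Substituting the second reaction function into the first: P_{Folio} = 24.5 + 0.25(29.5 + 0.25P_{Folio}), which gives 0.9375P_{Folio} = 31.875 ⇒ P_{Folio} = 34.
Then P_{Quill} = 29.5 + 0.25·34 = 38.
q_{Folio} = 90 − 2·34 + 38 = 60.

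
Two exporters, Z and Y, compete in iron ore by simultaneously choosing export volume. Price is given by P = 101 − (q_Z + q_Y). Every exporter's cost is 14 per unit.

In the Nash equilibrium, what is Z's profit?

841

Exporter Z's profit: π = q_Z(101 − (q_Z + q_Y)) − 14q_Z.
∂π/∂q_Z = 87 − 2q_Z − q_Y = 0, so q_Z = 43.5 − 0.5q_Y.
Setting q_Z = q_Y in the reaction function: q_Z = 43.5 − 0.5q_Z, so q_Z = 43.5 / 1.5 = 29.
Price P = 101 − 58 = 43.
Z's profit: (43 − 14)·29 = 841.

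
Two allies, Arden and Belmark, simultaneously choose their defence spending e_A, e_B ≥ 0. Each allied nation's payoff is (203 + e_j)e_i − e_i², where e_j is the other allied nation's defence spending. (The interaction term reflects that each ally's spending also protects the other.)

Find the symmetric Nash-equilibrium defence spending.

203

Arden's payoff is (203 + e_B)e_A − e_A².
∂π/∂e_A = 203 + e_B − 2e_A = 0, so e_A = 101.5 + 0.5e_B.
By symmetry e_B = e_A; substituting into the reaction function, 0.5e_A = 101.5 and e_A = 203.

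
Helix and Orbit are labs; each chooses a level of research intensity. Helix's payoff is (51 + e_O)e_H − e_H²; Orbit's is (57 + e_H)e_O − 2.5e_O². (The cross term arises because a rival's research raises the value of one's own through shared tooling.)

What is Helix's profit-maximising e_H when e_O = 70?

60.5

Expanding Helix's payoff: 51e_H + e_Oe_H − e_H².
∂π/∂e_H = 51 + e_O − 2e_H = 0, so e_H = 25.5 + 0.5e_O.
At e_O = 70: e_H = 25.5 + 0.5·70 = 60.5.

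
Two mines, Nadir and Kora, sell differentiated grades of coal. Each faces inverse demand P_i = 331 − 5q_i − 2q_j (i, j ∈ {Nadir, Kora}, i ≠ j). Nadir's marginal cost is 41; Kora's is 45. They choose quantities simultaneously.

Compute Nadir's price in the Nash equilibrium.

Mine Nadir's profit: π = q_{Nadir}(331 − 5q_{Nadir} − 2q_{Kora}) − 41q_{Nadir}.
∂π/∂q_{Nadir} = 290 − 10q_{Nadir} − 2q_{Kora} = 0 ⇒ q_{Nadir} = 29 − 0.2q_{Kora}.
Similarly q_{Kora} = 28.6 − 0.2q_{Nadir}.
Plugging q_{Kora} into Nadir's best response: q_{Nadir} = 29 − 0.2(28.6 − 0.2q_{Nadir}) ⇒ 0.96q_{Nadir} = 23.28, so q_{Nadir} = 24.25.
Then q_{Kora} = 28.6 − 0.2·24.25 = 23.75.
P_{Nadir} = 331 − 5·24.25 − 2·23.75 = 162.25.

162.25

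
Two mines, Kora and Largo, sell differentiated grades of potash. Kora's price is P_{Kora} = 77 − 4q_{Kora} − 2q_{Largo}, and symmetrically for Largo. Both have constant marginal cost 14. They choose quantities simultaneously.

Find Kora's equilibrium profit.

Mine Kora's profit: π = q_{Kora}(77 − 4q_{Kora} − 2q_{Largo}) − 14q_{Kora}.
∂π/∂q_{Kora} = 63 − 8q_{Kora} − 2q_{Largo} = 0 ⇒ q_{Kora} = 7.875 − 0.25q_{Largo}.
Setting q_{Kora} = q_{Largo} in the reaction function: q_{Kora} = 7.875 − 0.25q_{Kora}, so q_{Kora} = 7.875 / 1.25 = 6.3.
P_{Kora} = 77 − 4·6.3 − 2·6.3 = 39.2.
Profit = (39.2 − 14)·6.3 = 158.76.

158.76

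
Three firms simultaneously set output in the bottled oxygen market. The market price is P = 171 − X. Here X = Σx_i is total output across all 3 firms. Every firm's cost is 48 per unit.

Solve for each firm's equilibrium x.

A representative firm's profit is π_i = x_i(171 − X) − 48x_i, with X = x_i + Σ_{j≠i} x_j.
First-order condition: 123 − 2x_i − Σ_{j≠i} x_j = 0.
In a symmetric equilibrium every firm chooses the same x, so Σ_{j≠i} x_j = 2x. The condition becomes 123 − 4x = 0, giving x = 123/4 = 30.75.

30.75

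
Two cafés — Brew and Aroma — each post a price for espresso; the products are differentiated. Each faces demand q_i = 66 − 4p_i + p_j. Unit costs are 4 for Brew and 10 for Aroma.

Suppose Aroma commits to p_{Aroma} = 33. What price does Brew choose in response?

14.375

Brew's profit: π = (p_{Brew} − 4)(66 − 4p_{Brew} + p_{Aroma}).
∂π/∂p_{Brew} = 82 − 8p_{Brew} + p_{Aroma} = 0 ⇒ p_{Brew} = 10.25 + 0.125p_{Aroma}.
At p_{Aroma} = 33: p_{Brew} = 10.25 + 0.125·33 = 14.375.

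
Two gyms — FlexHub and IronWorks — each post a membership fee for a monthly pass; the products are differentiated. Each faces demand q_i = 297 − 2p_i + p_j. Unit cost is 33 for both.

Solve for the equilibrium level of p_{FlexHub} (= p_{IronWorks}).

FlexHub's profit: π = (p_{FlexHub} − 33)(297 − 2p_{FlexHub} + p_{IronWorks}).
∂π/∂p_{FlexHub} = 363 − 4p_{FlexHub} + p_{IronWorks} = 0 ⇒ p_{FlexHub} = 90.75 + 0.25p_{IronWorks}.
By symmetry p_{IronWorks} = p_{FlexHub}; substituting into the reaction function, 0.75p_{FlexHub} = 90.75 and p_{FlexHub} = 121.

121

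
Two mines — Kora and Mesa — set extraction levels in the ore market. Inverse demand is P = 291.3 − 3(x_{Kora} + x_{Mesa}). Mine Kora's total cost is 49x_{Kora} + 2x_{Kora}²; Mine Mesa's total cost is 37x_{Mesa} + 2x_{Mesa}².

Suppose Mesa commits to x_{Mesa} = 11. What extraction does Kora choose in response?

20.93

Mine Kora's profit: π = x_{Kora}(291.3 − 3(x_{Kora} + x_{Mesa})) − 49x_{Kora} − 2x_{Kora}².
∂π/∂x_{Kora} = 242.3 − 10x_{Kora} − 3x_{Mesa} = 0, so x_{Kora} = 24.23 − 0.3x_{Mesa}.
At x_{Mesa} = 11: x_{Kora} = 24.23 − 0.3·11 = 20.93.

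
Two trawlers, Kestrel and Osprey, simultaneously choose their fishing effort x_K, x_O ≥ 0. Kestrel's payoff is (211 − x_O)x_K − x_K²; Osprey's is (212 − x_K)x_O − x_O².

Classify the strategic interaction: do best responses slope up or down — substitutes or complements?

strategic substitutes

Expanding Kestrel's payoff: 211x_K − x_Ox_K − x_K².
∂π/∂x_K = 211 − x_O − 2x_K = 0, so x_K = 105.5 − 0.5x_O.
The best-response slope dx_K/dx_O = −0.5 < 0: the reaction function is downward-sloping, so the choices are strategic substitutes.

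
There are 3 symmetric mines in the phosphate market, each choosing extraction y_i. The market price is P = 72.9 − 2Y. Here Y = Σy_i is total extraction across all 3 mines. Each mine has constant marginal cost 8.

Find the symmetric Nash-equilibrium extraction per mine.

8.1125

A representative mine's profit is π_i = y_i(72.9 − 2Y) − 8y_i, with Y = y_i + Σ_{j≠i} y_j.
First-order condition: 64.9 − 4y_i − 2Σ_{j≠i} y_j = 0.
In a symmetric equilibrium every mine chooses the same y, so Σ_{j≠i} y_j = 2y. The condition becomes 64.9 − 8y = 0, giving y = 64.9/8 = 8.1125.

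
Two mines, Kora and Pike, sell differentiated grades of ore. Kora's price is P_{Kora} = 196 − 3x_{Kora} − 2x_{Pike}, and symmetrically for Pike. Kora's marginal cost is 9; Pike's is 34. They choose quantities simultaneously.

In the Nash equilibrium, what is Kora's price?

Mine Kora's profit: π = x_{Kora}(196 − 3x_{Kora} − 2x_{Pike}) − 9x_{Kora}.
∂π/∂x_{Kora} = 187 − 6x_{Kora} − 2x_{Pike} = 0 ⇒ x_{Kora} = 187/6 − (1/3)x_{Pike}.
Similarly x_{Pike} = 27 − (1/3)x_{Kora}.
Plugging x_{Pike} into Kora's best response: x_{Kora} = 187/6 − (1/3)(27 − (1/3)x_{Kora}) ⇒ (8/9)x_{Kora} = 133/6, so x_{Kora} = 24.9375.
Then x_{Pike} = 27 − (1/3)·24.9375 = 18.6875.
P_{Kora} = 196 − 3·24.9375 − 2·18.6875 = 83.8125.

83.8125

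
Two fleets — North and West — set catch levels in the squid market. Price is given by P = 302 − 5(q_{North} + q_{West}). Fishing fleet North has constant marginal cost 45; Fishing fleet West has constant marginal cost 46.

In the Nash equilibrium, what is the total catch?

34.2

Fishing fleet North's profit: π = q_{North}(302 − 5(q_{North} + q_{West})) − 45q_{North}.
∂π/∂q_{North} = 257 − 10q_{North} − 5q_{West} = 0, so q_{North} = 25.7 − 0.5q_{West}.
By the same steps for West: q_{West} = 25.6 − 0.5q_{North}.
Plugging q_{West} into North's best response: q_{North} = 25.7 − 0.5(25.6 − 0.5q_{North}) ⇒ 0.75q_{North} = 12.9, so q_{North} = 17.2.
Then q_{West} = 25.6 − 0.5·17.2 = 17.
Total catch: 17.2 + 17 = 34.2.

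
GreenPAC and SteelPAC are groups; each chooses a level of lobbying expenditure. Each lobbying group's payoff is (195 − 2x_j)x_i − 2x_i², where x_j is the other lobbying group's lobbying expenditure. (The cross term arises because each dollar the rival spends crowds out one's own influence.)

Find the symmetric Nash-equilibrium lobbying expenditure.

GreenPAC's payoff is (195 − 2x_S)x_G − 2x_G².
∂π/∂x_G = 195 − 2x_S − 4x_G = 0, so x_G = 48.75 − 0.5x_S.
The game is symmetric, so in equilibrium x_S = x_G: the reaction function gives 1.5x_G = 48.75, hence x_G = 32.5.

32.5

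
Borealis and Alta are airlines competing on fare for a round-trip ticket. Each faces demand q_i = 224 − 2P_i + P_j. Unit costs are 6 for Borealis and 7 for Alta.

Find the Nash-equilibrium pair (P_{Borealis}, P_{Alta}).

78.8, 79.2

Borealis's profit: π = (P_{Borealis} − 6)(224 − 2P_{Borealis} + P_{Alta}).
∂π/∂P_{Borealis} = 236 − 4P_{Borealis} + P_{Alta} = 0 ⇒ P_{Borealis} = 59 + 0.25P_{Alta}.
Similarly P_{Alta} = 59.5 + 0.25P_{Borealis}.
Plugging P_{Alta} into Borealis's best response: P_{Borealis} = 59 + 0.25(59.5 + 0.25P_{Borealis}) ⇒ 0.9375P_{Borealis} = 73.875, so P_{Borealis} = 78.8.
Then P_{Alta} = 59.5 + 0.25·78.8 = 79.2.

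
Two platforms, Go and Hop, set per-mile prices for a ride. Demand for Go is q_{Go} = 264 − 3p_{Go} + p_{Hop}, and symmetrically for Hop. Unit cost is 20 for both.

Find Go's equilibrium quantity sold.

Go's profit: π = (p_{Go} − 20)(264 − 3p_{Go} + p_{Hop}).
∂π/∂p_{Go} = 324 − 6p_{Go} + p_{Hop} = 0 ⇒ p_{Go} = 54 + (1/6)p_{Hop}.
The game is symmetric, so in equilibrium p_{Hop} = p_{Go}: the reaction function gives (5/6)p_{Go} = 54, hence p_{Go} = 64.8.
q_{Go} = 264 − 3·64.8 + 64.8 = 134.4.

134.4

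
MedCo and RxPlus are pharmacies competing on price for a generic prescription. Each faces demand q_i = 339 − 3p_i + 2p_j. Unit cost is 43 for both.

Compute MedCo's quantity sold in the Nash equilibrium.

222

MedCo's profit: π = (p_{MedCo} − 43)(339 − 3p_{MedCo} + 2p_{RxPlus}).
∂π/∂p_{MedCo} = 468 − 6p_{MedCo} + 2p_{RxPlus} = 0 ⇒ p_{MedCo} = 78 + (1/3)p_{RxPlus}.
The game is symmetric, so in equilibrium p_{RxPlus} = p_{MedCo}: the reaction function gives (2/3)p_{MedCo} = 78, hence p_{MedCo} = 117.
q_{MedCo} = 339 − 3·117 + 2·117 = 222.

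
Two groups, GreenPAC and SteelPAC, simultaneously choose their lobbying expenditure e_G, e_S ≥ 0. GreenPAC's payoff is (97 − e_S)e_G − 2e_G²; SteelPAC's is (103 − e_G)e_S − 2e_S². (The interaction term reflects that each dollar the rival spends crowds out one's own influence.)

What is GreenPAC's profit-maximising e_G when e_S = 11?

Expanding GreenPAC's payoff: 97e_G − e_Se_G − 2e_G².
∂π/∂e_G = 97 − e_S − 4e_G = 0, so e_G = 24.25 − 0.25e_S.
At e_S = 11: e_G = 24.25 − 0.25·11 = 21.5.

21.5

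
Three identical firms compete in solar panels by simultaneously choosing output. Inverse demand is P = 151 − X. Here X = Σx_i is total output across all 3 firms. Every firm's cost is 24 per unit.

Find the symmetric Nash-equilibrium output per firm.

A representative firm's profit is π_i = x_i(151 − X) − 24x_i, with X = x_i + Σ_{j≠i} x_j.
First-order condition: 127 − 2x_i − Σ_{j≠i} x_j = 0.
With identical firms, set every x_j = x: then 127 − 2x − 2x = 0, i.e. x = 127/4 = 31.75.

31.75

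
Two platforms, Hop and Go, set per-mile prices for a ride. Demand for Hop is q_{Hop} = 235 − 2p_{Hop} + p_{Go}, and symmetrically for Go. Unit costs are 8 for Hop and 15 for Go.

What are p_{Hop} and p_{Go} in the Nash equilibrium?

Hop's profit: π = (p_{Hop} − 8)(235 − 2p_{Hop} + p_{Go}).
∂π/∂p_{Hop} = 251 − 4p_{Hop} + p_{Go} = 0 ⇒ p_{Hop} = 62.75 + 0.25p_{Go}.
Similarly p_{Go} = 66.25 + 0.25p_{Hop}.
Solving the two reaction functions simultaneously: (1 − (0.25)(0.25))p_{Hop} = 62.75 + 0.25·66.25, so 0.9375p_{Hop} = 79.3125 and p_{Hop} = 84.6.
Then p_{Go} = 66.25 + 0.25·84.6 = 87.4.

84.6, 87.4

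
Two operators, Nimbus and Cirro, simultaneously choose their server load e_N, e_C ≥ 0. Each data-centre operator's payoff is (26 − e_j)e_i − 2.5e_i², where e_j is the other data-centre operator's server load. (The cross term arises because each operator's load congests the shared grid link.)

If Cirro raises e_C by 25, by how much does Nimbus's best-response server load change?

Nimbus's payoff is (26 − e_C)e_N − 2.5e_N².
∂π/∂e_N = 26 − e_C − 5e_N = 0, so e_N = 5.2 − 0.2e_C.
The reaction-function slope is −0.2, so a 25-unit rise in e_C moves e_N by −0.2 × 25 = −5. Nimbus's best response falls — the actions are strategic substitutes.

-5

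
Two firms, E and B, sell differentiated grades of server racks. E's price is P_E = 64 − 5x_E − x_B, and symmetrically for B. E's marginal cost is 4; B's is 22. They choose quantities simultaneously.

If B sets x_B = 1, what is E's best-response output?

Firm E's profit: π = x_E(64 − 5x_E − x_B) − 4x_E.
∂π/∂x_E = 60 − 10x_E − x_B = 0 ⇒ x_E = 6 − 0.1x_B.
At x_B = 1: x_E = 6 − 0.1·1 = 5.9.

5.9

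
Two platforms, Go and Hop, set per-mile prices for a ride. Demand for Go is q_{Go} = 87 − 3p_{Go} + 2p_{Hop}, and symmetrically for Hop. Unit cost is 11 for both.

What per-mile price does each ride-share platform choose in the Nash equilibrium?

Go's profit: π = (p_{Go} − 11)(87 − 3p_{Go} + 2p_{Hop}).
∂π/∂p_{Go} = 120 − 6p_{Go} + 2p_{Hop} = 0 ⇒ p_{Go} = 20 + (1/3)p_{Hop}.
Setting p_{Go} = p_{Hop} in the reaction function: p_{Go} = 20 + (1/3)p_{Go}, so p_{Go} = 20 / (2/3) = 30.

30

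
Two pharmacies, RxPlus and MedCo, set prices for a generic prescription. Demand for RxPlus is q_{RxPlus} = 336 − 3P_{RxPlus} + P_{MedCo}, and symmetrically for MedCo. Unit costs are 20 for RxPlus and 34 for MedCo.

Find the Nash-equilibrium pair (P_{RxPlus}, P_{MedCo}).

RxPlus's profit: π = (P_{RxPlus} − 20)(336 − 3P_{RxPlus} + P_{MedCo}).
∂π/∂P_{RxPlus} = 396 − 6P_{RxPlus} + P_{MedCo} = 0 ⇒ P_{RxPlus} = 66 + (1/6)P_{MedCo}.
Similarly P_{MedCo} = 73 + (1/6)P_{RxPlus}.
Plugging P_{MedCo} into RxPlus's best response: P_{RxPlus} = 66 + (1/6)(73 + (1/6)P_{RxPlus}) ⇒ (35/36)P_{RxPlus} = 469/6, so P_{RxPlus} = 80.4.
Then P_{MedCo} = 73 + (1/6)·80.4 = 86.4.

80.4, 86.4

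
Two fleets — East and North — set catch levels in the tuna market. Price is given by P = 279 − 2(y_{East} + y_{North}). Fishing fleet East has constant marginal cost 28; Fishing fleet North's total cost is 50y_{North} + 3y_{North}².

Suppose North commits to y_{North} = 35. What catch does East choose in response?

Fishing fleet East's profit: π = y_{East}(279 − 2(y_{East} + y_{North})) − 28y_{East}.
∂π/∂y_{East} = 251 − 4y_{East} − 2y_{North} = 0, so y_{East} = 62.75 − 0.5y_{North}.
At y_{North} = 35: y_{East} = 62.75 − 0.5·35 = 45.25.

45.25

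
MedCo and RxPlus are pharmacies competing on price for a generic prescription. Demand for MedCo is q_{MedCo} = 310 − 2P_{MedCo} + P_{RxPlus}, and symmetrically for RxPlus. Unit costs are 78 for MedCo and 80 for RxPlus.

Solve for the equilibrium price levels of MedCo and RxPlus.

155.6, 156.4

MedCo's profit: π = (P_{MedCo} − 78)(310 − 2P_{MedCo} + P_{RxPlus}).
∂π/∂P_{MedCo} = 466 − 4P_{MedCo} + P_{RxPlus} = 0 ⇒ P_{MedCo} = 116.5 + 0.25P_{RxPlus}.
Similarly P_{RxPlus} = 117.5 + 0.25P_{MedCo}.
Plugging P_{RxPlus} into MedCo's best response: P_{MedCo} = 116.5 + 0.25(117.5 + 0.25P_{MedCo}) ⇒ 0.9375P_{MedCo} = 145.875, so P_{MedCo} = 155.6.
Then P_{RxPlus} = 117.5 + 0.25·155.6 = 156.4.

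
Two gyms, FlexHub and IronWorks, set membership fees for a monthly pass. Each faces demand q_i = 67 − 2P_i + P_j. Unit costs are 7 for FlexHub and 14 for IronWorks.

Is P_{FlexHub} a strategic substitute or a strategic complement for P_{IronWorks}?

FlexHub's profit: π = (P_{FlexHub} − 7)(67 − 2P_{FlexHub} + P_{IronWorks}).
∂π/∂P_{FlexHub} = 81 − 4P_{FlexHub} + P_{IronWorks} = 0 ⇒ P_{FlexHub} = 20.25 + 0.25P_{IronWorks}.
The best-response slope dP_{FlexHub}/dP_{IronWorks} = 0.25 > 0: the reaction function is upward-sloping, so the choices are strategic complements.

strategic complements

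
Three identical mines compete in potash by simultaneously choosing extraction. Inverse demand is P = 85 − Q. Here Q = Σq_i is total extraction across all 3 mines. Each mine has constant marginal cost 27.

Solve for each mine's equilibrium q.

14.5

A representative mine's profit is π_i = q_i(85 − Q) − 27q_i, with Q = q_i + Σ_{j≠i} q_j.
First-order condition: 58 − 2q_i − Σ_{j≠i} q_j = 0.
In a symmetric equilibrium every mine chooses the same q, so Σ_{j≠i} q_j = 2q. The condition becomes 58 − 4q = 0, giving q = 58/4 = 14.5.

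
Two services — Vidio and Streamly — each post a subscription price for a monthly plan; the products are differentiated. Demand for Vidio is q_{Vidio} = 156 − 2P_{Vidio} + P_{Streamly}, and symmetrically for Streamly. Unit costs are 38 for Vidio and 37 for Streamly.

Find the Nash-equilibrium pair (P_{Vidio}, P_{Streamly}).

77.2, 76.8

Vidio's profit: π = (P_{Vidio} − 38)(156 − 2P_{Vidio} + P_{Streamly}).
∂π/∂P_{Vidio} = 232 − 4P_{Vidio} + P_{Streamly} = 0 ⇒ P_{Vidio} = 58 + 0.25P_{Streamly}.
Similarly P_{Streamly} = 57.5 + 0.25P_{Vidio}.
Substituting the second reaction function into the first: P_{Vidio} = 58 + 0.25(57.5 + 0.25P_{Vidio}), which gives 0.9375P_{Vidio} = 72.375 ⇒ P_{Vidio} = 77.2.
Then P_{Streamly} = 57.5 + 0.25·77.2 = 76.8.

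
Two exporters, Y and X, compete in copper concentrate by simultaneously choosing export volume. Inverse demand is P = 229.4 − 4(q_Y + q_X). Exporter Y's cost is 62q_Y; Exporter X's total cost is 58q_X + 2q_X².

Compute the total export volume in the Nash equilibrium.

Exporter Y's profit: π = q_Y(229.4 − 4(q_Y + q_X)) − 62q_Y.
∂π/∂q_Y = 167.4 − 8q_Y − 4q_X = 0, so q_Y = 20.925 − 0.5q_X.
For X: ∂π/∂q_X = 171.4 − 12q_X − 4q_Y = 0 ⇒ q_X = 857/60 − (1/3)q_Y.
Solving the two reaction functions simultaneously: (1 − (−0.5)(−1/3))q_Y = 20.925 − 0.5·(857/60), so (5/6)q_Y = 827/60 and q_Y = 16.54.
Then q_X = 857/60 − (1/3)·16.54 = 8.77.
Total export volume: 16.54 + 8.77 = 25.31.

25.31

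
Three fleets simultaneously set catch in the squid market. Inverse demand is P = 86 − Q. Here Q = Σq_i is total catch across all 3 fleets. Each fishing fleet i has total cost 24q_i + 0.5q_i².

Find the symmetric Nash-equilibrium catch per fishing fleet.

A representative fishing fleet's profit is π_i = q_i(86 − Q) − 24q_i − 0.5q_i², with Q = q_i + Σ_{j≠i} q_j.
First-order condition: 62 − 3q_i − Σ_{j≠i} q_j = 0.
Imposing symmetry (q_j = q for all j) turns Σ_{j≠i} q_j into 2q, so 62 = 5q and q = 12.4.

12.4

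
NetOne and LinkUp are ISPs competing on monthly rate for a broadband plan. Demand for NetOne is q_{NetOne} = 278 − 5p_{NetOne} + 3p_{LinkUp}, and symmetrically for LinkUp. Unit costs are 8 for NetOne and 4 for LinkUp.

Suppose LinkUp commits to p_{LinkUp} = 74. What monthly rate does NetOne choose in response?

54

NetOne's profit: π = (p_{NetOne} − 8)(278 − 5p_{NetOne} + 3p_{LinkUp}).
∂π/∂p_{NetOne} = 318 − 10p_{NetOne} + 3p_{LinkUp} = 0 ⇒ p_{NetOne} = 31.8 + 0.3p_{LinkUp}.
At p_{LinkUp} = 74: p_{NetOne} = 31.8 + 0.3·74 = 54.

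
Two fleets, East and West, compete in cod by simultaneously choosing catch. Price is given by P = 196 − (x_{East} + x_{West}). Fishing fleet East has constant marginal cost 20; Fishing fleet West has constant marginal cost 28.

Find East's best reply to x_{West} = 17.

79.5

Fishing fleet East's profit: π = x_{East}(196 − (x_{East} + x_{West})) − 20x_{East}.
∂π/∂x_{East} = 176 − 2x_{East} − x_{West} = 0, so x_{East} = 88 − 0.5x_{West}.
At x_{West} = 17: x_{East} = 88 − 0.5·17 = 79.5.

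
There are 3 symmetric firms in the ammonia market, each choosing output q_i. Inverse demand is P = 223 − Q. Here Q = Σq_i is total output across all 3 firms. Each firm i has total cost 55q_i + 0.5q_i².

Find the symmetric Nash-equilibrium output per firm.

33.6

A representative firm's profit is π_i = q_i(223 − Q) − 55q_i − 0.5q_i², with Q = q_i + Σ_{j≠i} q_j.
First-order condition: 168 − 3q_i − Σ_{j≠i} q_j = 0.
Imposing symmetry (q_j = q for all j) turns Σ_{j≠i} q_j into 2q, so 168 = 5q and q = 33.6.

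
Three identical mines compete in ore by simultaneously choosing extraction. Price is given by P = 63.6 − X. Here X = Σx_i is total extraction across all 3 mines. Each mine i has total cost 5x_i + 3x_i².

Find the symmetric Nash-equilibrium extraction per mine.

A representative mine's profit is π_i = x_i(63.6 − X) − 5x_i − 3x_i², with X = x_i + Σ_{j≠i} x_j.
First-order condition: 58.6 − 8x_i − Σ_{j≠i} x_j = 0.
With identical mines, set every x_j = x: then 58.6 − 8x − 2x = 0, i.e. x = 58.6/10 = 5.86.

5.86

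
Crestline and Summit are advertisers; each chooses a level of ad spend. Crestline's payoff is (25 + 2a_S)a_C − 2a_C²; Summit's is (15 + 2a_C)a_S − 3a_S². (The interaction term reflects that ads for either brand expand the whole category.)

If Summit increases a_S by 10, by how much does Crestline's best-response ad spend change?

Expanding Crestline's payoff: 25a_C + 2a_Sa_C − 2a_C².
∂π/∂a_C = 25 + 2a_S − 4a_C = 0, so a_C = 6.25 + 0.5a_S.
The reaction-function slope is 0.5, so a 10-unit rise in a_S moves a_C by 0.5 × 10 = 5. Crestline's best response rises — the actions are strategic complements.

5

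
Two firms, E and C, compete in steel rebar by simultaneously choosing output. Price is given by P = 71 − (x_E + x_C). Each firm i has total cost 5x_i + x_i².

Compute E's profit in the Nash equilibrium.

Firm E's profit: π = x_E(71 − (x_E + x_C)) − 5x_E − x_E².
∂π/∂x_E = 66 − 4x_E − x_C = 0, so x_E = 16.5 − 0.25x_C.
Setting x_E = x_C in the reaction function: x_E = 16.5 − 0.25x_E, so x_E = 16.5 / 1.25 = 13.2.
Price P = 71 − 26.4 = 44.6.
E's profit: (44.6 − 5)·13.2 − (13.2)² = 348.48.

348.48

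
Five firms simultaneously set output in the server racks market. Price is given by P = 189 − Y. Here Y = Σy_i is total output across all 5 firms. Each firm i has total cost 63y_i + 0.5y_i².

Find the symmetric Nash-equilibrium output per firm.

A representative firm's profit is π_i = y_i(189 − Y) − 63y_i − 0.5y_i², with Y = y_i + Σ_{j≠i} y_j.
First-order condition: 126 − 3y_i − Σ_{j≠i} y_j = 0.
Imposing symmetry (y_j = y for all j) turns Σ_{j≠i} y_j into 4y, so 126 = 7y and y = 18.

18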